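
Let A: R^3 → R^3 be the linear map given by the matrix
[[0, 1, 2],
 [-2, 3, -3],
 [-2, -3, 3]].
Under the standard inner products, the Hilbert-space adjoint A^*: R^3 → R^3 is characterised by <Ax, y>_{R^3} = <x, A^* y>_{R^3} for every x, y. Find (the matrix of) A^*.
A^* = A^T =
[[0, -2, -2],
 [1, 3, -3],
 [2, -3, 3]]

For real matrices with standard dot products, the defining identity <Ax, y> = <x, A^* y> gives (Ax)^T y = x^T (A^*) y, i.e. x^T A^T y = x^T (A^*) y. Since this holds for all x, y, we must have A^* = A^T. Therefore
A^* =
[[0, -2, -2],
 [1, 3, -3],
 [2, -3, 3]].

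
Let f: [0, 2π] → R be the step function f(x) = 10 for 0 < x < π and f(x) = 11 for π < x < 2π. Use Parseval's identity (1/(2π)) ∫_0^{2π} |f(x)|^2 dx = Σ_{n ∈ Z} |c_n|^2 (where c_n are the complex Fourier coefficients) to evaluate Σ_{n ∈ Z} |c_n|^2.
Σ |c_n|^2 = 221/2

Parseval equates the L^2 energy of f (normalised by 1/(2π)) with the ℓ^2 sum of its Fourier coefficients: (1/(2π)) ∫_0^{2π} |f|^2 = Σ |c_n|^2.
Compute the left side: (1/(2π)) [∫_0^π 10^2 dx + ∫_π^{2π} 11^2 dx] = (1/(2π)) · (100π + 121π) = (100 + 121)/2 = 221/2.
So Σ_{n ∈ Z} |c_n|^2 = 221/2.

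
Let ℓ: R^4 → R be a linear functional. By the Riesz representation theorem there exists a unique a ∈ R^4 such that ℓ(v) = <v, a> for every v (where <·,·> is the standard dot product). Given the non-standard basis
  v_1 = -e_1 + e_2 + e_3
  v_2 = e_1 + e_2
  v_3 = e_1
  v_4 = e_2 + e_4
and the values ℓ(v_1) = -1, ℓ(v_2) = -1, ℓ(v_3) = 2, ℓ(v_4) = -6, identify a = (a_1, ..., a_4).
a = (2, -3, 4, -3)

Write a = (a_1, ..., a_4) in the standard basis. For each basis vector v_i, ℓ(v_i) = <v_i, a> is a linear equation in the a_j's. Collect the n equations into a matrix system V a = ℓ, where row i of V is v_i (expressed in the standard basis). Since V is invertible (lower-triangular with 1s on the diagonal, up to permutation), solve by back-substitution:
  V =
[[-1, 1, 1, 0],
 [1, 1, 0, 0],
 [1, 0, 0, 0],
 [0, 1, 0, 1]]
  V a = (-1, -1, 2, -6)
Solving gives a = (2, -3, 4, -3).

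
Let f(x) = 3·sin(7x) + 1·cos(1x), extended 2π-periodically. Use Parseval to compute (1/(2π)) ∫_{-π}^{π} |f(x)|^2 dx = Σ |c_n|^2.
Σ |c_n|^2 = 5

Expand |f|^2 and use orthogonality of {sin(nx), cos(mx)} on [-π, π]:
  ∫_{-π}^{π} sin(nx)^2 dx = π, ∫ cos(mx)^2 dx = π, and cross terms integrate to 0.
So ∫_{-π}^{π} f(x)^2 dx = 3^2 · π + 1^2 · π = (9 + 1)π.
Divide by 2π: (9 + 1)/2 = 5.
By Parseval, this equals Σ |c_n|^2.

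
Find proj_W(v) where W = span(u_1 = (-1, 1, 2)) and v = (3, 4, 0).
proj_W(v) = (-1/6, 1/6, 1/3)

Set up U = [u_1 | ... | u_1] ∈ R^(3×1). The projector onto W = col(U) is P = U (U^T U)^(-1) U^T.
Compute U^T U =
  [6],
and U^T v = (1).
Solve U^T U · c = U^T v for the coefficients: c = (1/6). The projection is proj_W(v) = U c.
Check: (v - proj_W(v)) · u_1 = 0  (should be 0).
Result: proj_W(v) = (-1/6, 1/6, 1/3).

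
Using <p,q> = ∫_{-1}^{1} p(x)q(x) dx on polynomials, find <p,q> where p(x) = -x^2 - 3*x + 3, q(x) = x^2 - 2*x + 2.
<p,q> = 244/15

Expand the product: p(x)·q(x) = -x^4 - x^3 + 7*x^2 - 12*x + 6.
∫_{-1}^{1} of each monomial x^k gives [2/(k+1) if k even, 0 if k odd]. Integrating term-by-term (or equivalently evaluating the antiderivative F(x) = -x^5/5 - x^4/4 + 7*x^3/3 - 6*x^2 + 6*x at the endpoints):
  F(1) − F(−1) = 113/60 − (-863/60) = 244/15.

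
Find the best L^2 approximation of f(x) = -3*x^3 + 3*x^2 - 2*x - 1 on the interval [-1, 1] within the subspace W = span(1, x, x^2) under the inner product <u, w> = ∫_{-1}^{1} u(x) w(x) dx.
g(x) = 3*x^2 - 19*x/5 - 1

The best approximation g ∈ W is the orthogonal projection of f onto W. Writing g = a_0 + a_1 x + a_2 x^2, the coefficients solve the normal equations G · a = b where
  G_{ij} = <φ_i, φ_j> and b_i = <f, φ_i>, with φ_0 = 1, φ_1 = x, φ_2 = x^2.
G =
  [2, 0, 2/3]
  [0, 2/3, 0]
  [2/3, 0, 2/5],
b = (0, -38/15, 8/15).
Solving gives a_0 = -1, a_1 = -19/5, a_2 = 3, so
  g(x) = 3*x^2 - 19*x/5 - 1.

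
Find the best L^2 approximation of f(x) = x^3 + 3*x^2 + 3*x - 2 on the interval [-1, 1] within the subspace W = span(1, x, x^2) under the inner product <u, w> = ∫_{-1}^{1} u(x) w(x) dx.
g(x) = 3*x^2 + 18*x/5 - 2

The best approximation g ∈ W is the orthogonal projection of f onto W. Writing g = a_0 + a_1 x + a_2 x^2, the coefficients solve the normal equations G · a = b where
  G_{ij} = <φ_i, φ_j> and b_i = <f, φ_i>, with φ_0 = 1, φ_1 = x, φ_2 = x^2.
G =
  [2, 0, 2/3]
  [0, 2/3, 0]
  [2/3, 0, 2/5],
b = (-2, 12/5, -2/15).
Solving gives a_0 = -2, a_1 = 18/5, a_2 = 3, so
  g(x) = 3*x^2 + 18*x/5 - 2.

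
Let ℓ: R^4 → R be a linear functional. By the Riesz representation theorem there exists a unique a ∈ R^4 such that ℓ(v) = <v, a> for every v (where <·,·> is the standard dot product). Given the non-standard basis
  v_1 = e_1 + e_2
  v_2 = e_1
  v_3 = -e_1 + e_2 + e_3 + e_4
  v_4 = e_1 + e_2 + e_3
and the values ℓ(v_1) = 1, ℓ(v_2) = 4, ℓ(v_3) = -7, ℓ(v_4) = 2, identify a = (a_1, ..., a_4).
a = (4, -3, 1, -1)

Write a = (a_1, ..., a_4) in the standard basis. For each basis vector v_i, ℓ(v_i) = <v_i, a> is a linear equation in the a_j's. Collect the n equations into a matrix system V a = ℓ, where row i of V is v_i (expressed in the standard basis). Since V is invertible (lower-triangular with 1s on the diagonal, up to permutation), solve by back-substitution:
  V =
[[1, 1, 0, 0],
 [1, 0, 0, 0],
 [-1, 1, 1, 1],
 [1, 1, 1, 0]]
  V a = (1, 4, -7, 2)
Solving gives a = (4, -3, 1, -1).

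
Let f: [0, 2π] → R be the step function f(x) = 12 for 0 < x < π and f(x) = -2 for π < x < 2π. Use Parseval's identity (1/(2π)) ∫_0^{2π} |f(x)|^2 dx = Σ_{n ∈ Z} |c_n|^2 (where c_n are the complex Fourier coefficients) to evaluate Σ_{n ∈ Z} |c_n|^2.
Σ |c_n|^2 = 74

Parseval equates the L^2 energy of f (normalised by 1/(2π)) with the ℓ^2 sum of its Fourier coefficients: (1/(2π)) ∫_0^{2π} |f|^2 = Σ |c_n|^2.
Compute the left side: (1/(2π)) [∫_0^π 12^2 dx + ∫_π^{2π} (-2)^2 dx] = (1/(2π)) · (144π + 4π) = (144 + 4)/2 = 74.
So Σ_{n ∈ Z} |c_n|^2 = 74.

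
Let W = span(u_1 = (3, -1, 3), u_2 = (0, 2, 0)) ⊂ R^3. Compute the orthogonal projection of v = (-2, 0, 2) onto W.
proj_W(v) = (0, 0, 0)

Set up U = [u_1 | ... | u_2] ∈ R^(3×2). The projector onto W = col(U) is P = U (U^T U)^(-1) U^T.
Compute U^T U =
  [19, -2]
  [-2, 4],
and U^T v = (0, 0).
Solve U^T U · c = U^T v for the coefficients: c = (0, 0). The projection is proj_W(v) = U c.
Check: (v - proj_W(v)) · u_1 = 0  (should be 0).
Check: (v - proj_W(v)) · u_2 = 0  (should be 0).
Result: proj_W(v) = (0, 0, 0).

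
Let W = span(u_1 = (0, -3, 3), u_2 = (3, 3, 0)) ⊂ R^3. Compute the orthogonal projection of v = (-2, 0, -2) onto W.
proj_W(v) = (-2, 0, -2)

Set up U = [u_1 | ... | u_2] ∈ R^(3×2). The projector onto W = col(U) is P = U (U^T U)^(-1) U^T.
Compute U^T U =
  [18, -9]
  [-9, 18],
and U^T v = (-6, -6).
Solve U^T U · c = U^T v for the coefficients: c = (-2/3, -2/3). The projection is proj_W(v) = U c.
Check: (v - proj_W(v)) · u_1 = 0  (should be 0).
Check: (v - proj_W(v)) · u_2 = 0  (should be 0).
Result: proj_W(v) = (-2, 0, -2).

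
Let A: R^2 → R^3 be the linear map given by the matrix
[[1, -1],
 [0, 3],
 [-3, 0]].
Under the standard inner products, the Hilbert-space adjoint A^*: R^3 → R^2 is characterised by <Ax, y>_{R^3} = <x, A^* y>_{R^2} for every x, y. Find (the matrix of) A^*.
A^* = A^T =
[[1, 0, -3],
 [-1, 3, 0]]

For real matrices with standard dot products, the defining identity <Ax, y> = <x, A^* y> gives (Ax)^T y = x^T (A^*) y, i.e. x^T A^T y = x^T (A^*) y. Since this holds for all x, y, we must have A^* = A^T. Therefore
A^* =
[[1, 0, -3],
 [-1, 3, 0]].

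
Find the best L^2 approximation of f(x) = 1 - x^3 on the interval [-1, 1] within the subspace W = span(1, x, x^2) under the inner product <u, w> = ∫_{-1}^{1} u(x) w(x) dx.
g(x) = 1 - 3*x/5

The best approximation g ∈ W is the orthogonal projection of f onto W. Writing g = a_0 + a_1 x + a_2 x^2, the coefficients solve the normal equations G · a = b where
  G_{ij} = <φ_i, φ_j> and b_i = <f, φ_i>, with φ_0 = 1, φ_1 = x, φ_2 = x^2.
G =
  [2, 0, 2/3]
  [0, 2/3, 0]
  [2/3, 0, 2/5],
b = (2, -2/5, 2/3).
Solving gives a_0 = 1, a_1 = -3/5, a_2 = 0, so
  g(x) = 1 - 3*x/5.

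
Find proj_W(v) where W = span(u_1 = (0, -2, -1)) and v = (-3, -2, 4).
proj_W(v) = (0, 0, 0)

Set up U = [u_1 | ... | u_1] ∈ R^(3×1). The projector onto W = col(U) is P = U (U^T U)^(-1) U^T.
Compute U^T U =
  [5],
and U^T v = (0).
Solve U^T U · c = U^T v for the coefficients: c = (0). The projection is proj_W(v) = U c.
Check: (v - proj_W(v)) · u_1 = 0  (should be 0).
Result: proj_W(v) = (0, 0, 0).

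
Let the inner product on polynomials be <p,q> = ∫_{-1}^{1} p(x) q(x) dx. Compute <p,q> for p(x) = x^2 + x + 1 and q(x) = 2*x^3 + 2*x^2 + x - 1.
<p,q> = 14/15

Expand the product: p(x)·q(x) = 2*x^5 + 4*x^4 + 5*x^3 + 2*x^2 - 1.
∫_{-1}^{1} of each monomial x^k gives [2/(k+1) if k even, 0 if k odd]. Integrating term-by-term (or equivalently evaluating the antiderivative F(x) = x^6/3 + 4*x^5/5 + 5*x^4/4 + 2*x^3/3 - x at the endpoints):
  F(1) − F(−1) = 41/20 − (67/60) = 14/15.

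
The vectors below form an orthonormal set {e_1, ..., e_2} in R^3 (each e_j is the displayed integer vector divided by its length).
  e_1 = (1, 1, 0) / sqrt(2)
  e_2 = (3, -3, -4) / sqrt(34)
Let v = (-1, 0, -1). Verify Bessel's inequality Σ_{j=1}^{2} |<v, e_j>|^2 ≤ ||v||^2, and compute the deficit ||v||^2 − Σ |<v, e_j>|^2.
Σ |<v, e_j>|^2 = 9/17; ||v||^2 = 2; deficit = 25/17

Write each e_j = u_j / sqrt(<u_j, u_j>) where u_j is the displayed integer vector. Then <v, e_j> = <v, u_j> / sqrt(<u_j, u_j>), so |<v, e_j>|^2 = <v, u_j>^2 / <u_j, u_j>.
Coefficients: <v, e_1> = -1/sqrt(2), <v, e_2> = 1/sqrt(34).
Square and sum: Σ |<v, e_j>|^2 = 9/17.
Compute ||v||^2 = v·v = 2.
Deficit = 2 − 9/17 = 25/17 ≥ 0, confirming Bessel's inequality. (The deficit equals ||v − Σ <v,e_j> e_j||^2, the squared distance from v to span{e_j}.)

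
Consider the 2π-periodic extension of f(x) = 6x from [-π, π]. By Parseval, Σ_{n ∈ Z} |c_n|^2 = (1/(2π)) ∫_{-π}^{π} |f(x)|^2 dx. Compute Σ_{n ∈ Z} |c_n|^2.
Σ |c_n|^2 = 12π^2

Expand and integrate term by term over [-π, π]:
  ∫ (6x)^2 dx = 36·(2π^3/3); ∫ 2·6·(0)·x dx = 0 (odd integrand); ∫ 0^2 dx = 0·2π.
So (1/(2π)) ∫_{-π}^{π} (6x)^2 dx = 36π^2/3 + 0 = 12π^2.
Parseval ⇒ Σ |c_n|^2 = 12π^2.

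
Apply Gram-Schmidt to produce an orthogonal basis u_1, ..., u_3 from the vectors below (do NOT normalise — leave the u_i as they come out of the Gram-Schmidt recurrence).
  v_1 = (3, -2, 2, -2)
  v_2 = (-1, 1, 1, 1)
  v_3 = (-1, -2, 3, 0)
Orthogonal basis:
  u_1 = (3, -2, 2, -2)
  u_2 = (-2/7, 11/21, 31/21, 11/21)
  u_3 = (-96/59, -119/59, 24/59, -1/59)

Apply the Gram-Schmidt recurrence
  u_1 = v_1
  u_i = v_i − Σ_{j<i} ((v_i · u_j) / (u_j · u_j)) · u_j.

Step by step this gives:
  u_1 = (3, -2, 2, -2)
  u_2 = (-2/7, 11/21, 31/21, 11/21)
  u_3 = (-96/59, -119/59, 24/59, -1/59)

Orthogonality check:
  u_2 · u_1 = 0 (should be 0)
  u_3 · u_1 = 0 (should be 0)
  u_3 · u_2 = 0 (should be 0)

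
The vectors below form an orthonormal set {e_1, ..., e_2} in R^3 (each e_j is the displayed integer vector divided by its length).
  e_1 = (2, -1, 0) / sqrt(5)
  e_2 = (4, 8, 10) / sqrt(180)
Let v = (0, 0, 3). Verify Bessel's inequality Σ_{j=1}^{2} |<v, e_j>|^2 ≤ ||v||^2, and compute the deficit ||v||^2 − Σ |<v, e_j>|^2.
Σ |<v, e_j>|^2 = 5; ||v||^2 = 9; deficit = 4

Write each e_j = u_j / sqrt(<u_j, u_j>) where u_j is the displayed integer vector. Then <v, e_j> = <v, u_j> / sqrt(<u_j, u_j>), so |<v, e_j>|^2 = <v, u_j>^2 / <u_j, u_j>.
Coefficients: <v, e_1> = 0/sqrt(5), <v, e_2> = 30/sqrt(180).
Square and sum: Σ |<v, e_j>|^2 = 5.
Compute ||v||^2 = v·v = 9.
Deficit = 9 − 5 = 4 ≥ 0, confirming Bessel's inequality. (The deficit equals ||v − Σ <v,e_j> e_j||^2, the squared distance from v to span{e_j}.)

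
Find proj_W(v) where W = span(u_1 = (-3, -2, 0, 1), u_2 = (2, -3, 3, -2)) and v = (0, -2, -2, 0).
proj_W(v) = (-37/45, -29/45, 1/15, 11/45)

Set up U = [u_1 | ... | u_2] ∈ R^(4×2). The projector onto W = col(U) is P = U (U^T U)^(-1) U^T.
Compute U^T U =
  [14, -2]
  [-2, 26],
and U^T v = (4, 0).
Solve U^T U · c = U^T v for the coefficients: c = (13/45, 1/45). The projection is proj_W(v) = U c.
Check: (v - proj_W(v)) · u_1 = 0  (should be 0).
Check: (v - proj_W(v)) · u_2 = 0  (should be 0).
Result: proj_W(v) = (-37/45, -29/45, 1/15, 11/45).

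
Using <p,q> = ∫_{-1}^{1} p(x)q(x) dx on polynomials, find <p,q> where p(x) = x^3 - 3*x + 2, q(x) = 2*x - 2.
<p,q> = -56/5

Expand the product: p(x)·q(x) = 2*x^4 - 2*x^3 - 6*x^2 + 10*x - 4.
∫_{-1}^{1} of each monomial x^k gives [2/(k+1) if k even, 0 if k odd]. Integrating term-by-term (or equivalently evaluating the antiderivative F(x) = 2*x^5/5 - x^4/2 - 2*x^3 + 5*x^2 - 4*x at the endpoints):
  F(1) − F(−1) = -11/10 − (101/10) = -56/5.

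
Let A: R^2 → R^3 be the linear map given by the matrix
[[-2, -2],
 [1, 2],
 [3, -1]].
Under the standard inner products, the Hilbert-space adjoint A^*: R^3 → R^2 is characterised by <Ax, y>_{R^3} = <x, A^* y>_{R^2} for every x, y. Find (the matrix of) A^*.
A^* = A^T =
[[-2, 1, 3],
 [-2, 2, -1]]

For real matrices with standard dot products, the defining identity <Ax, y> = <x, A^* y> gives (Ax)^T y = x^T (A^*) y, i.e. x^T A^T y = x^T (A^*) y. Since this holds for all x, y, we must have A^* = A^T. Therefore
A^* =
[[-2, 1, 3],
 [-2, 2, -1]].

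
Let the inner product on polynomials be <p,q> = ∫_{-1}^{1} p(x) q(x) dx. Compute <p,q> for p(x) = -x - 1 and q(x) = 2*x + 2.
<p,q> = -16/3

Expand the product: p(x)·q(x) = -2*x^2 - 4*x - 2.
∫_{-1}^{1} of each monomial x^k gives [2/(k+1) if k even, 0 if k odd]. Integrating term-by-term (or equivalently evaluating the antiderivative F(x) = -2*x^3/3 - 2*x^2 - 2*x at the endpoints):
  F(1) − F(−1) = -14/3 − (2/3) = -16/3.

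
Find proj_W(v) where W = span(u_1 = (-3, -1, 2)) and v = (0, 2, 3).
proj_W(v) = (-6/7, -2/7, 4/7)

Set up U = [u_1 | ... | u_1] ∈ R^(3×1). The projector onto W = col(U) is P = U (U^T U)^(-1) U^T.
Compute U^T U =
  [14],
and U^T v = (4).
Solve U^T U · c = U^T v for the coefficients: c = (2/7). The projection is proj_W(v) = U c.
Check: (v - proj_W(v)) · u_1 = 0  (should be 0).
Result: proj_W(v) = (-6/7, -2/7, 4/7).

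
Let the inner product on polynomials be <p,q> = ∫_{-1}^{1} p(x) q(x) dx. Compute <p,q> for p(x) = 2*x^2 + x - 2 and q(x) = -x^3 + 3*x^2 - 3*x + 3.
<p,q> = -12

Expand the product: p(x)·q(x) = -2*x^5 + 5*x^4 - x^3 - 3*x^2 + 9*x - 6.
∫_{-1}^{1} of each monomial x^k gives [2/(k+1) if k even, 0 if k odd]. Integrating term-by-term (or equivalently evaluating the antiderivative F(x) = -x^6/3 + x^5 - x^4/4 - x^3 + 9*x^2/2 - 6*x at the endpoints):
  F(1) − F(−1) = -25/12 − (119/12) = -12.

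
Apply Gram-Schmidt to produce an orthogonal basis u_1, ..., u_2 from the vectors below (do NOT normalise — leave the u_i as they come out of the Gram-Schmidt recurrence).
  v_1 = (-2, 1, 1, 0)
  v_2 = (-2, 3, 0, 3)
Orthogonal basis:
  u_1 = (-2, 1, 1, 0)
  u_2 = (1/3, 11/6, -7/6, 3)

Apply the Gram-Schmidt recurrence
  u_1 = v_1
  u_i = v_i − Σ_{j<i} ((v_i · u_j) / (u_j · u_j)) · u_j.

Step by step this gives:
  u_1 = (-2, 1, 1, 0)
  u_2 = (1/3, 11/6, -7/6, 3)

Orthogonality check:
  u_2 · u_1 = 0 (should be 0)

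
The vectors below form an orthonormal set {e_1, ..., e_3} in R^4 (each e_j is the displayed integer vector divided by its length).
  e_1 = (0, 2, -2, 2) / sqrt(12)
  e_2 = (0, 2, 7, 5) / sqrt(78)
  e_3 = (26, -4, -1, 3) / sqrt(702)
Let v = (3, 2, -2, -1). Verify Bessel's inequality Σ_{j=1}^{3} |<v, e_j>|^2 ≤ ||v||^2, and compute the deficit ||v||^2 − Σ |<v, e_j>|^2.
Σ |<v, e_j>|^2 = 38/3; ||v||^2 = 18; deficit = 16/3

Write each e_j = u_j / sqrt(<u_j, u_j>) where u_j is the displayed integer vector. Then <v, e_j> = <v, u_j> / sqrt(<u_j, u_j>), so |<v, e_j>|^2 = <v, u_j>^2 / <u_j, u_j>.
Coefficients: <v, e_1> = 6/sqrt(12), <v, e_2> = -15/sqrt(78), <v, e_3> = 69/sqrt(702).
Square and sum: Σ |<v, e_j>|^2 = 38/3.
Compute ||v||^2 = v·v = 18.
Deficit = 18 − 38/3 = 16/3 ≥ 0, confirming Bessel's inequality. (The deficit equals ||v − Σ <v,e_j> e_j||^2, the squared distance from v to span{e_j}.)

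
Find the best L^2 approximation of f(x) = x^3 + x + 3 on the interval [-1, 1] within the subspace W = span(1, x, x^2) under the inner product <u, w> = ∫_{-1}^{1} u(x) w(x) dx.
g(x) = 8*x/5 + 3

The best approximation g ∈ W is the orthogonal projection of f onto W. Writing g = a_0 + a_1 x + a_2 x^2, the coefficients solve the normal equations G · a = b where
  G_{ij} = <φ_i, φ_j> and b_i = <f, φ_i>, with φ_0 = 1, φ_1 = x, φ_2 = x^2.
G =
  [2, 0, 2/3]
  [0, 2/3, 0]
  [2/3, 0, 2/5],
b = (6, 16/15, 2).
Solving gives a_0 = 3, a_1 = 8/5, a_2 = 0, so
  g(x) = 8*x/5 + 3.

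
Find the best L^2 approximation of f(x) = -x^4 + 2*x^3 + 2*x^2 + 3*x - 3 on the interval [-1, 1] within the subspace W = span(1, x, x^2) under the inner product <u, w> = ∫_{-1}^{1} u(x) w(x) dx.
g(x) = 8*x^2/7 + 21*x/5 - 102/35

The best approximation g ∈ W is the orthogonal projection of f onto W. Writing g = a_0 + a_1 x + a_2 x^2, the coefficients solve the normal equations G · a = b where
  G_{ij} = <φ_i, φ_j> and b_i = <f, φ_i>, with φ_0 = 1, φ_1 = x, φ_2 = x^2.
G =
  [2, 0, 2/3]
  [0, 2/3, 0]
  [2/3, 0, 2/5],
b = (-76/15, 14/5, -52/35).
Solving gives a_0 = -102/35, a_1 = 21/5, a_2 = 8/7, so
  g(x) = 8*x^2/7 + 21*x/5 - 102/35.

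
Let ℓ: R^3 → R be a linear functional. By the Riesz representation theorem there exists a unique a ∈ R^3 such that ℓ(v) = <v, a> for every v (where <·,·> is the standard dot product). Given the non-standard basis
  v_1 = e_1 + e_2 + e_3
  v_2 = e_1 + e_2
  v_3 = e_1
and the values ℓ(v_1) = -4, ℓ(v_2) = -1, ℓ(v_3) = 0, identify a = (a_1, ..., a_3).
a = (0, -1, -3)

Write a = (a_1, ..., a_3) in the standard basis. For each basis vector v_i, ℓ(v_i) = <v_i, a> is a linear equation in the a_j's. Collect the n equations into a matrix system V a = ℓ, where row i of V is v_i (expressed in the standard basis). Since V is invertible (lower-triangular with 1s on the diagonal, up to permutation), solve by back-substitution:
  V =
[[1, 1, 1],
 [1, 1, 0],
 [1, 0, 0]]
  V a = (-4, -1, 0)
Solving gives a = (0, -1, -3).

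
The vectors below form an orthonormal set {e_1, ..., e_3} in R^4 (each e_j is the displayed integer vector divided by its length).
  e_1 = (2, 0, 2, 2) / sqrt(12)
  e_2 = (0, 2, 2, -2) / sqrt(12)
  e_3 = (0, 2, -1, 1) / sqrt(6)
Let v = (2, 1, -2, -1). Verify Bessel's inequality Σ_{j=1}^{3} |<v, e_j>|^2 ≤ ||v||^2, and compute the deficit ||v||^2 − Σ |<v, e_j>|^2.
Σ |<v, e_j>|^2 = 11/6; ||v||^2 = 10; deficit = 49/6

Write each e_j = u_j / sqrt(<u_j, u_j>) where u_j is the displayed integer vector. Then <v, e_j> = <v, u_j> / sqrt(<u_j, u_j>), so |<v, e_j>|^2 = <v, u_j>^2 / <u_j, u_j>.
Coefficients: <v, e_1> = -2/sqrt(12), <v, e_2> = 0/sqrt(12), <v, e_3> = 3/sqrt(6).
Square and sum: Σ |<v, e_j>|^2 = 11/6.
Compute ||v||^2 = v·v = 10.
Deficit = 10 − 11/6 = 49/6 ≥ 0, confirming Bessel's inequality. (The deficit equals ||v − Σ <v,e_j> e_j||^2, the squared distance from v to span{e_j}.)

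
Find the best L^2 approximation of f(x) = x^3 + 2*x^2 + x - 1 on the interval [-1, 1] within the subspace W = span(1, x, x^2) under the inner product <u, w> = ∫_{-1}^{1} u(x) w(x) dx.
g(x) = 2*x^2 + 8*x/5 - 1

The best approximation g ∈ W is the orthogonal projection of f onto W. Writing g = a_0 + a_1 x + a_2 x^2, the coefficients solve the normal equations G · a = b where
  G_{ij} = <φ_i, φ_j> and b_i = <f, φ_i>, with φ_0 = 1, φ_1 = x, φ_2 = x^2.
G =
  [2, 0, 2/3]
  [0, 2/3, 0]
  [2/3, 0, 2/5],
b = (-2/3, 16/15, 2/15).
Solving gives a_0 = -1, a_1 = 8/5, a_2 = 2, so
  g(x) = 2*x^2 + 8*x/5 - 1.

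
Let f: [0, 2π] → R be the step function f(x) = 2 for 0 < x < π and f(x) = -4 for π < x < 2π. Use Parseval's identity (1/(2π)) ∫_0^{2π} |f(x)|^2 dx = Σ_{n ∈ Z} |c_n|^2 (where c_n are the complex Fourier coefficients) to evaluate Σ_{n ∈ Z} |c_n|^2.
Σ |c_n|^2 = 10

Parseval equates the L^2 energy of f (normalised by 1/(2π)) with the ℓ^2 sum of its Fourier coefficients: (1/(2π)) ∫_0^{2π} |f|^2 = Σ |c_n|^2.
Compute the left side: (1/(2π)) [∫_0^π 2^2 dx + ∫_π^{2π} (-4)^2 dx] = (1/(2π)) · (4π + 16π) = (4 + 16)/2 = 10.
So Σ_{n ∈ Z} |c_n|^2 = 10.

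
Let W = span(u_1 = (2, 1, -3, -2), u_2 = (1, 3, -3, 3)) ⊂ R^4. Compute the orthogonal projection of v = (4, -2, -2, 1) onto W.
proj_W(v) = (247/220, 181/220, -81/44, -31/44)

Set up U = [u_1 | ... | u_2] ∈ R^(4×2). The projector onto W = col(U) is P = U (U^T U)^(-1) U^T.
Compute U^T U =
  [18, 8]
  [8, 28],
and U^T v = (10, 7).
Solve U^T U · c = U^T v for the coefficients: c = (28/55, 23/220). The projection is proj_W(v) = U c.
Check: (v - proj_W(v)) · u_1 = 0  (should be 0).
Check: (v - proj_W(v)) · u_2 = 0  (should be 0).
Result: proj_W(v) = (247/220, 181/220, -81/44, -31/44).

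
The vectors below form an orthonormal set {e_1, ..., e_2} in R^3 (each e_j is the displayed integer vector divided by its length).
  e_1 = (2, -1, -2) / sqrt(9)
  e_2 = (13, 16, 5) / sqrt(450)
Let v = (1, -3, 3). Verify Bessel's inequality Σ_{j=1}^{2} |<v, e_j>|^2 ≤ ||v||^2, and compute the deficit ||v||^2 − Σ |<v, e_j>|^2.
Σ |<v, e_j>|^2 = 1; ||v||^2 = 19; deficit = 18

Write each e_j = u_j / sqrt(<u_j, u_j>) where u_j is the displayed integer vector. Then <v, e_j> = <v, u_j> / sqrt(<u_j, u_j>), so |<v, e_j>|^2 = <v, u_j>^2 / <u_j, u_j>.
Coefficients: <v, e_1> = -1/sqrt(9), <v, e_2> = -20/sqrt(450).
Square and sum: Σ |<v, e_j>|^2 = 1.
Compute ||v||^2 = v·v = 19.
Deficit = 19 − 1 = 18 ≥ 0, confirming Bessel's inequality. (The deficit equals ||v − Σ <v,e_j> e_j||^2, the squared distance from v to span{e_j}.)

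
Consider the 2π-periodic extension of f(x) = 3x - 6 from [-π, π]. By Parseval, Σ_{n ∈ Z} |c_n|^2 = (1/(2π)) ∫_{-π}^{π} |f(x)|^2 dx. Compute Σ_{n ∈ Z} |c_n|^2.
Σ |c_n|^2 = 3π^2 + 36

Expand and integrate term by term over [-π, π]:
  ∫ (3x)^2 dx = 9·(2π^3/3); ∫ 2·3·(-6)·x dx = 0 (odd integrand); ∫ (-6)^2 dx = 36·2π.
So (1/(2π)) ∫_{-π}^{π} (3x - 6)^2 dx = 9π^2/3 + 36 = 3π^2 + 36.
Parseval ⇒ Σ |c_n|^2 = 3π^2 + 36.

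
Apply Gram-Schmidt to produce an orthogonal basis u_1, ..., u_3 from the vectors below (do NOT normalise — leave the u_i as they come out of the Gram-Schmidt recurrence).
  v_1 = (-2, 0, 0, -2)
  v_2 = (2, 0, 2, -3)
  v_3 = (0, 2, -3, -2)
Orthogonal basis:
  u_1 = (-2, 0, 0, -2)
  u_2 = (5/2, 0, 2, -5/2)
  u_3 = (38/33, 2, -95/33, -38/33)

Apply the Gram-Schmidt recurrence
  u_1 = v_1
  u_i = v_i − Σ_{j<i} ((v_i · u_j) / (u_j · u_j)) · u_j.

Step by step this gives:
  u_1 = (-2, 0, 0, -2)
  u_2 = (5/2, 0, 2, -5/2)
  u_3 = (38/33, 2, -95/33, -38/33)

Orthogonality check:
  u_2 · u_1 = 0 (should be 0)
  u_3 · u_1 = 0 (should be 0)
  u_3 · u_2 = 0 (should be 0)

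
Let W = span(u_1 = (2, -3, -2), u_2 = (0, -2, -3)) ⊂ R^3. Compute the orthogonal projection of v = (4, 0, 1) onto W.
proj_W(v) = (228/77, -96/77, 141/77)

Set up U = [u_1 | ... | u_2] ∈ R^(3×2). The projector onto W = col(U) is P = U (U^T U)^(-1) U^T.
Compute U^T U =
  [17, 12]
  [12, 13],
and U^T v = (6, -3).
Solve U^T U · c = U^T v for the coefficients: c = (114/77, -123/77). The projection is proj_W(v) = U c.
Check: (v - proj_W(v)) · u_1 = 0  (should be 0).
Check: (v - proj_W(v)) · u_2 = 0  (should be 0).
Result: proj_W(v) = (228/77, -96/77, 141/77).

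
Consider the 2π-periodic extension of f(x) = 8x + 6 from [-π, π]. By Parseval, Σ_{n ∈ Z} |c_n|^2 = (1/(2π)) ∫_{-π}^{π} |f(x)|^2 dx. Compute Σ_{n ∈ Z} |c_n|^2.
Σ |c_n|^2 = 64π^2/3 + 36

Expand and integrate term by term over [-π, π]:
  ∫ (8x)^2 dx = 64·(2π^3/3); ∫ 2·8·(6)·x dx = 0 (odd integrand); ∫ 6^2 dx = 36·2π.
So (1/(2π)) ∫_{-π}^{π} (8x + 6)^2 dx = 64π^2/3 + 36 = 64π^2/3 + 36.
Parseval ⇒ Σ |c_n|^2 = 64π^2/3 + 36.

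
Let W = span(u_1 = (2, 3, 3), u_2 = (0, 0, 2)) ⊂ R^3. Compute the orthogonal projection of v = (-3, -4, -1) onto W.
proj_W(v) = (-36/13, -54/13, -1)

Set up U = [u_1 | ... | u_2] ∈ R^(3×2). The projector onto W = col(U) is P = U (U^T U)^(-1) U^T.
Compute U^T U =
  [22, 6]
  [6, 4],
and U^T v = (-21, -2).
Solve U^T U · c = U^T v for the coefficients: c = (-18/13, 41/26). The projection is proj_W(v) = U c.
Check: (v - proj_W(v)) · u_1 = 0  (should be 0).
Check: (v - proj_W(v)) · u_2 = 0  (should be 0).
Result: proj_W(v) = (-36/13, -54/13, -1).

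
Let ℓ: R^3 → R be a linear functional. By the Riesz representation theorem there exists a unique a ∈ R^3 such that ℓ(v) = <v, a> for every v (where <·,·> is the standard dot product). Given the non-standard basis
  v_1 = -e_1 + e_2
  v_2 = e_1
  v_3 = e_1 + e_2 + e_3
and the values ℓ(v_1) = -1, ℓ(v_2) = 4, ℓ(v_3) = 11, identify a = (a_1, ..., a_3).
a = (4, 3, 4)

Write a = (a_1, ..., a_3) in the standard basis. For each basis vector v_i, ℓ(v_i) = <v_i, a> is a linear equation in the a_j's. Collect the n equations into a matrix system V a = ℓ, where row i of V is v_i (expressed in the standard basis). Since V is invertible (lower-triangular with 1s on the diagonal, up to permutation), solve by back-substitution:
  V =
[[-1, 1, 0],
 [1, 0, 0],
 [1, 1, 1]]
  V a = (-1, 4, 11)
Solving gives a = (4, 3, 4).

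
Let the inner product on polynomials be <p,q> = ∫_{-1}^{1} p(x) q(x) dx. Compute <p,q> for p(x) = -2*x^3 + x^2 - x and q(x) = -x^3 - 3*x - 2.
<p,q> = 424/105

Expand the product: p(x)·q(x) = 2*x^6 - x^5 + 7*x^4 + x^3 + x^2 + 2*x.
∫_{-1}^{1} of each monomial x^k gives [2/(k+1) if k even, 0 if k odd]. Integrating term-by-term (or equivalently evaluating the antiderivative F(x) = 2*x^7/7 - x^6/6 + 7*x^5/5 + x^4/4 + x^3/3 + x^2 at the endpoints):
  F(1) − F(−1) = 1303/420 − (-131/140) = 424/105.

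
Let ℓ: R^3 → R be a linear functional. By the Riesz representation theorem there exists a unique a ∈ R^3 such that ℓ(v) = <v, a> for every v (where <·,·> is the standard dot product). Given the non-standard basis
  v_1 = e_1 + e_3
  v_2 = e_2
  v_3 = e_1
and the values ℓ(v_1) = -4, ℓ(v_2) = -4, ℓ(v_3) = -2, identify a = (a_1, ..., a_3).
a = (-2, -4, -2)

Write a = (a_1, ..., a_3) in the standard basis. For each basis vector v_i, ℓ(v_i) = <v_i, a> is a linear equation in the a_j's. Collect the n equations into a matrix system V a = ℓ, where row i of V is v_i (expressed in the standard basis). Since V is invertible (lower-triangular with 1s on the diagonal, up to permutation), solve by back-substitution:
  V =
[[1, 0, 1],
 [0, 1, 0],
 [1, 0, 0]]
  V a = (-4, -4, -2)
Solving gives a = (-2, -4, -2).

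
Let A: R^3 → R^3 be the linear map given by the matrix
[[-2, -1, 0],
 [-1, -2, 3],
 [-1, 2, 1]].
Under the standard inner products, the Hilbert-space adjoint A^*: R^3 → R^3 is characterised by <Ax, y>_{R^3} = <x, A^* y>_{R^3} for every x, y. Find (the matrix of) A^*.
A^* = A^T =
[[-2, -1, -1],
 [-1, -2, 2],
 [0, 3, 1]]

For real matrices with standard dot products, the defining identity <Ax, y> = <x, A^* y> gives (Ax)^T y = x^T (A^*) y, i.e. x^T A^T y = x^T (A^*) y. Since this holds for all x, y, we must have A^* = A^T. Therefore
A^* =
[[-2, -1, -1],
 [-1, -2, 2],
 [0, 3, 1]].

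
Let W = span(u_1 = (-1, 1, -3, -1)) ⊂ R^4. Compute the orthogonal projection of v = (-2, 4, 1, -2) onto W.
proj_W(v) = (-5/12, 5/12, -5/4, -5/12)

Set up U = [u_1 | ... | u_1] ∈ R^(4×1). The projector onto W = col(U) is P = U (U^T U)^(-1) U^T.
Compute U^T U =
  [12],
and U^T v = (5).
Solve U^T U · c = U^T v for the coefficients: c = (5/12). The projection is proj_W(v) = U c.
Check: (v - proj_W(v)) · u_1 = 0  (should be 0).
Result: proj_W(v) = (-5/12, 5/12, -5/4, -5/12).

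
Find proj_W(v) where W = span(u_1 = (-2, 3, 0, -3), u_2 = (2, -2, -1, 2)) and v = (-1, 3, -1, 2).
proj_W(v) = (-1/5, 23/30, -7/15, -23/30)

Set up U = [u_1 | ... | u_2] ∈ R^(4×2). The projector onto W = col(U) is P = U (U^T U)^(-1) U^T.
Compute U^T U =
  [22, -16]
  [-16, 13],
and U^T v = (5, -3).
Solve U^T U · c = U^T v for the coefficients: c = (17/30, 7/15). The projection is proj_W(v) = U c.
Check: (v - proj_W(v)) · u_1 = 0  (should be 0).
Check: (v - proj_W(v)) · u_2 = 0  (should be 0).
Result: proj_W(v) = (-1/5, 23/30, -7/15, -23/30).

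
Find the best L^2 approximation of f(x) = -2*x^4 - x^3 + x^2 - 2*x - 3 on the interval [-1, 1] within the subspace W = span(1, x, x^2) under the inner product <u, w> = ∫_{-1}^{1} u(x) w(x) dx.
g(x) = -5*x^2/7 - 13*x/5 - 99/35

The best approximation g ∈ W is the orthogonal projection of f onto W. Writing g = a_0 + a_1 x + a_2 x^2, the coefficients solve the normal equations G · a = b where
  G_{ij} = <φ_i, φ_j> and b_i = <f, φ_i>, with φ_0 = 1, φ_1 = x, φ_2 = x^2.
G =
  [2, 0, 2/3]
  [0, 2/3, 0]
  [2/3, 0, 2/5],
b = (-92/15, -26/15, -76/35).
Solving gives a_0 = -99/35, a_1 = -13/5, a_2 = -5/7, so
  g(x) = -5*x^2/7 - 13*x/5 - 99/35.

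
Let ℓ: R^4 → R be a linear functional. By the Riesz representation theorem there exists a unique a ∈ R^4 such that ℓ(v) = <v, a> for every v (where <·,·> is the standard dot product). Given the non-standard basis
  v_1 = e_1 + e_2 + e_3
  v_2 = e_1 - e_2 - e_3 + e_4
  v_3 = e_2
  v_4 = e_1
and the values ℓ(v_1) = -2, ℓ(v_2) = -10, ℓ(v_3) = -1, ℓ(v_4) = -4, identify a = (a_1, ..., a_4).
a = (-4, -1, 3, -4)

Write a = (a_1, ..., a_4) in the standard basis. For each basis vector v_i, ℓ(v_i) = <v_i, a> is a linear equation in the a_j's. Collect the n equations into a matrix system V a = ℓ, where row i of V is v_i (expressed in the standard basis). Since V is invertible (lower-triangular with 1s on the diagonal, up to permutation), solve by back-substitution:
  V =
[[1, 1, 1, 0],
 [1, -1, -1, 1],
 [0, 1, 0, 0],
 [1, 0, 0, 0]]
  V a = (-2, -10, -1, -4)
Solving gives a = (-4, -1, 3, -4).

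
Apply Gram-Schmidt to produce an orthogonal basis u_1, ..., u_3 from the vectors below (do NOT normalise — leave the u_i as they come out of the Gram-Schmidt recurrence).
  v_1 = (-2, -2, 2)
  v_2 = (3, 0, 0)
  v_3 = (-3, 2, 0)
Orthogonal basis:
  u_1 = (-2, -2, 2)
  u_2 = (2, -1, 1)
  u_3 = (0, 1, 1)

Apply the Gram-Schmidt recurrence
  u_1 = v_1
  u_i = v_i − Σ_{j<i} ((v_i · u_j) / (u_j · u_j)) · u_j.

Step by step this gives:
  u_1 = (-2, -2, 2)
  u_2 = (2, -1, 1)
  u_3 = (0, 1, 1)

Orthogonality check:
  u_2 · u_1 = 0 (should be 0)
  u_3 · u_1 = 0 (should be 0)
  u_3 · u_2 = 0 (should be 0)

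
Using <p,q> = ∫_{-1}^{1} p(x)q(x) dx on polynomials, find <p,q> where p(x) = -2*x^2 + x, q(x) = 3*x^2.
<p,q> = -12/5

Expand the product: p(x)·q(x) = -6*x^4 + 3*x^3.
∫_{-1}^{1} of each monomial x^k gives [2/(k+1) if k even, 0 if k odd]. Integrating term-by-term (or equivalently evaluating the antiderivative F(x) = -6*x^5/5 + 3*x^4/4 at the endpoints):
  F(1) − F(−1) = -9/20 − (39/20) = -12/5.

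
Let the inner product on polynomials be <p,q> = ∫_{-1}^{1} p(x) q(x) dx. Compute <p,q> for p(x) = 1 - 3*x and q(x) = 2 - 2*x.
<p,q> = 8

Expand the product: p(x)·q(x) = 6*x^2 - 8*x + 2.
∫_{-1}^{1} of each monomial x^k gives [2/(k+1) if k even, 0 if k odd]. Integrating term-by-term (or equivalently evaluating the antiderivative F(x) = 2*x^3 - 4*x^2 + 2*x at the endpoints):
  F(1) − F(−1) = 0 − (-8) = 8.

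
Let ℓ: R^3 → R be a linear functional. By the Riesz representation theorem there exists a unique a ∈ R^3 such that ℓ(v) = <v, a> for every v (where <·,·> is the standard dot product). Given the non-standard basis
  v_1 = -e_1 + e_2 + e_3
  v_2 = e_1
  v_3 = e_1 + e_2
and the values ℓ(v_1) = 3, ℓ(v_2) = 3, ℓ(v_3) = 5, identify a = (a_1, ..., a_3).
a = (3, 2, 4)

Write a = (a_1, ..., a_3) in the standard basis. For each basis vector v_i, ℓ(v_i) = <v_i, a> is a linear equation in the a_j's. Collect the n equations into a matrix system V a = ℓ, where row i of V is v_i (expressed in the standard basis). Since V is invertible (lower-triangular with 1s on the diagonal, up to permutation), solve by back-substitution:
  V =
[[-1, 1, 1],
 [1, 0, 0],
 [1, 1, 0]]
  V a = (3, 3, 5)
Solving gives a = (3, 2, 4).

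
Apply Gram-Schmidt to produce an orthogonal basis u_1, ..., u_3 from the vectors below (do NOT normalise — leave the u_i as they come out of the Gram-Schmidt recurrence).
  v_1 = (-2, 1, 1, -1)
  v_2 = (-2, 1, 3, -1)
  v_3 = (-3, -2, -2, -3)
Orthogonal basis:
  u_1 = (-2, 1, 1, -1)
  u_2 = (4/7, -2/7, 12/7, 2/7)
  u_3 = (-2/3, -19/6, 0, -11/6)

Apply the Gram-Schmidt recurrence
  u_1 = v_1
  u_i = v_i − Σ_{j<i} ((v_i · u_j) / (u_j · u_j)) · u_j.

Step by step this gives:
  u_1 = (-2, 1, 1, -1)
  u_2 = (4/7, -2/7, 12/7, 2/7)
  u_3 = (-2/3, -19/6, 0, -11/6)

Orthogonality check:
  u_2 · u_1 = 0 (should be 0)
  u_3 · u_1 = 0 (should be 0)
  u_3 · u_2 = 0 (should be 0)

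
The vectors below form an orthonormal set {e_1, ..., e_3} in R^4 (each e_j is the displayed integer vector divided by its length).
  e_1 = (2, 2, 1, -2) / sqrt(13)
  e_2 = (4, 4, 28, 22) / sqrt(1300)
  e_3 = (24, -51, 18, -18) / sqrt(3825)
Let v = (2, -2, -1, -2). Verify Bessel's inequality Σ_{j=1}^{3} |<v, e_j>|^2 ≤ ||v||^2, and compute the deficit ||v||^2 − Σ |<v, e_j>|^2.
Σ |<v, e_j>|^2 = 205/17; ||v||^2 = 13; deficit = 16/17

Write each e_j = u_j / sqrt(<u_j, u_j>) where u_j is the displayed integer vector. Then <v, e_j> = <v, u_j> / sqrt(<u_j, u_j>), so |<v, e_j>|^2 = <v, u_j>^2 / <u_j, u_j>.
Coefficients: <v, e_1> = 3/sqrt(13), <v, e_2> = -72/sqrt(1300), <v, e_3> = 168/sqrt(3825).
Square and sum: Σ |<v, e_j>|^2 = 205/17.
Compute ||v||^2 = v·v = 13.
Deficit = 13 − 205/17 = 16/17 ≥ 0, confirming Bessel's inequality. (The deficit equals ||v − Σ <v,e_j> e_j||^2, the squared distance from v to span{e_j}.)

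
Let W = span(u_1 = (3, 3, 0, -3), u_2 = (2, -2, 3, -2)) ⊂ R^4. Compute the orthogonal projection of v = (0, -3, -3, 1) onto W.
proj_W(v) = (-88/59, -60/59, -21/59, 88/59)

Set up U = [u_1 | ... | u_2] ∈ R^(4×2). The projector onto W = col(U) is P = U (U^T U)^(-1) U^T.
Compute U^T U =
  [27, 6]
  [6, 21],
and U^T v = (-12, -5).
Solve U^T U · c = U^T v for the coefficients: c = (-74/177, -7/59). The projection is proj_W(v) = U c.
Check: (v - proj_W(v)) · u_1 = 0  (should be 0).
Check: (v - proj_W(v)) · u_2 = 0  (should be 0).
Result: proj_W(v) = (-88/59, -60/59, -21/59, 88/59).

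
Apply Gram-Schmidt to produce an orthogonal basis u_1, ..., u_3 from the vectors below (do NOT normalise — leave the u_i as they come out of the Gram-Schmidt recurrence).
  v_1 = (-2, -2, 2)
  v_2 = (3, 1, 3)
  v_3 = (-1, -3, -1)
Orthogonal basis:
  u_1 = (-2, -2, 2)
  u_2 = (8/3, 2/3, 10/3)
  u_3 = (8/7, -12/7, -4/7)

Apply the Gram-Schmidt recurrence
  u_1 = v_1
  u_i = v_i − Σ_{j<i} ((v_i · u_j) / (u_j · u_j)) · u_j.

Step by step this gives:
  u_1 = (-2, -2, 2)
  u_2 = (8/3, 2/3, 10/3)
  u_3 = (8/7, -12/7, -4/7)

Orthogonality check:
  u_2 · u_1 = 0 (should be 0)
  u_3 · u_1 = 0 (should be 0)
  u_3 · u_2 = 0 (should be 0)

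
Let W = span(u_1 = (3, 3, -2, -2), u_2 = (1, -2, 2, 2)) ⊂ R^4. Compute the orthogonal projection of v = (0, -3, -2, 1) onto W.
proj_W(v) = (-114/217, -195/217, 148/217, 148/217)

Set up U = [u_1 | ... | u_2] ∈ R^(4×2). The projector onto W = col(U) is P = U (U^T U)^(-1) U^T.
Compute U^T U =
  [26, -11]
  [-11, 13],
and U^T v = (-7, 4).
Solve U^T U · c = U^T v for the coefficients: c = (-47/217, 27/217). The projection is proj_W(v) = U c.
Check: (v - proj_W(v)) · u_1 = 0  (should be 0).
Check: (v - proj_W(v)) · u_2 = 0  (should be 0).
Result: proj_W(v) = (-114/217, -195/217, 148/217, 148/217).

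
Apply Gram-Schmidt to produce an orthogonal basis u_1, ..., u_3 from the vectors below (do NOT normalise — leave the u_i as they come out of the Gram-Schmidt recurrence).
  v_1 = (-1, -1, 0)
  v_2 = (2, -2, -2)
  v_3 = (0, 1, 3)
Orthogonal basis:
  u_1 = (-1, -1, 0)
  u_2 = (2, -2, -2)
  u_3 = (5/6, -5/6, 5/3)

Apply the Gram-Schmidt recurrence
  u_1 = v_1
  u_i = v_i − Σ_{j<i} ((v_i · u_j) / (u_j · u_j)) · u_j.

Step by step this gives:
  u_1 = (-1, -1, 0)
  u_2 = (2, -2, -2)
  u_3 = (5/6, -5/6, 5/3)

Orthogonality check:
  u_2 · u_1 = 0 (should be 0)
  u_3 · u_1 = 0 (should be 0)
  u_3 · u_2 = 0 (should be 0)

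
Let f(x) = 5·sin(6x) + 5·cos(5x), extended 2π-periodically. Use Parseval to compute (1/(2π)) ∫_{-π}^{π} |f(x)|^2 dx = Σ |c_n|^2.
Σ |c_n|^2 = 25

Expand |f|^2 and use orthogonality of {sin(nx), cos(mx)} on [-π, π]:
  ∫_{-π}^{π} sin(nx)^2 dx = π, ∫ cos(mx)^2 dx = π, and cross terms integrate to 0.
So ∫_{-π}^{π} f(x)^2 dx = 5^2 · π + 5^2 · π = (25 + 25)π.
Divide by 2π: (25 + 25)/2 = 25.
By Parseval, this equals Σ |c_n|^2.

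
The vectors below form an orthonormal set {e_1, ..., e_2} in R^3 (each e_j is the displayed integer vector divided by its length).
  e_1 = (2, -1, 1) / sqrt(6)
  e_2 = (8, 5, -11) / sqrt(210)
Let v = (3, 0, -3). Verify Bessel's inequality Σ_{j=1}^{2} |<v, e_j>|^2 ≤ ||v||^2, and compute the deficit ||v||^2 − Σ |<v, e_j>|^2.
Σ |<v, e_j>|^2 = 594/35; ||v||^2 = 18; deficit = 36/35

Write each e_j = u_j / sqrt(<u_j, u_j>) where u_j is the displayed integer vector. Then <v, e_j> = <v, u_j> / sqrt(<u_j, u_j>), so |<v, e_j>|^2 = <v, u_j>^2 / <u_j, u_j>.
Coefficients: <v, e_1> = 3/sqrt(6), <v, e_2> = 57/sqrt(210).
Square and sum: Σ |<v, e_j>|^2 = 594/35.
Compute ||v||^2 = v·v = 18.
Deficit = 18 − 594/35 = 36/35 ≥ 0, confirming Bessel's inequality. (The deficit equals ||v − Σ <v,e_j> e_j||^2, the squared distance from v to span{e_j}.)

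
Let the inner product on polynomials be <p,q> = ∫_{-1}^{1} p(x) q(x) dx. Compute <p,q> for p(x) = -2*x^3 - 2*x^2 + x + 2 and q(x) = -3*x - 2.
<p,q> = -74/15

Expand the product: p(x)·q(x) = 6*x^4 + 10*x^3 + x^2 - 8*x - 4.
∫_{-1}^{1} of each monomial x^k gives [2/(k+1) if k even, 0 if k odd]. Integrating term-by-term (or equivalently evaluating the antiderivative F(x) = 6*x^5/5 + 5*x^4/2 + x^3/3 - 4*x^2 - 4*x at the endpoints):
  F(1) − F(−1) = -119/30 − (29/30) = -74/15.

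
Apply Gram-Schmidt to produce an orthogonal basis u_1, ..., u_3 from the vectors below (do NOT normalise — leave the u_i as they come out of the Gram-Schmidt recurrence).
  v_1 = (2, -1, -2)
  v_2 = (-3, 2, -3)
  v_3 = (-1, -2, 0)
Orthogonal basis:
  u_1 = (2, -1, -2)
  u_2 = (-23/9, 16/9, -31/9)
  u_3 = (-217/194, -186/97, -31/194)

Apply the Gram-Schmidt recurrence
  u_1 = v_1
  u_i = v_i − Σ_{j<i} ((v_i · u_j) / (u_j · u_j)) · u_j.

Step by step this gives:
  u_1 = (2, -1, -2)
  u_2 = (-23/9, 16/9, -31/9)
  u_3 = (-217/194, -186/97, -31/194)

Orthogonality check:
  u_2 · u_1 = 0 (should be 0)
  u_3 · u_1 = 0 (should be 0)
  u_3 · u_2 = 0 (should be 0)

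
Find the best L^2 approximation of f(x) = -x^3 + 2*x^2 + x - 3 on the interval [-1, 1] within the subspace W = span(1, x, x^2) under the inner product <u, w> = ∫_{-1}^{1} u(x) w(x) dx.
g(x) = 2*x^2 + 2*x/5 - 3

The best approximation g ∈ W is the orthogonal projection of f onto W. Writing g = a_0 + a_1 x + a_2 x^2, the coefficients solve the normal equations G · a = b where
  G_{ij} = <φ_i, φ_j> and b_i = <f, φ_i>, with φ_0 = 1, φ_1 = x, φ_2 = x^2.
G =
  [2, 0, 2/3]
  [0, 2/3, 0]
  [2/3, 0, 2/5],
b = (-14/3, 4/15, -6/5).
Solving gives a_0 = -3, a_1 = 2/5, a_2 = 2, so
  g(x) = 2*x^2 + 2*x/5 - 3.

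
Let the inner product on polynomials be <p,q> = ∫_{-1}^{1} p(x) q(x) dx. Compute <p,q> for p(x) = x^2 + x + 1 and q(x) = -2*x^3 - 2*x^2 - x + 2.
<p,q> = 26/15

Expand the product: p(x)·q(x) = -2*x^5 - 4*x^4 - 5*x^3 - x^2 + x + 2.
∫_{-1}^{1} of each monomial x^k gives [2/(k+1) if k even, 0 if k odd]. Integrating term-by-term (or equivalently evaluating the antiderivative F(x) = -x^6/3 - 4*x^5/5 - 5*x^4/4 - x^3/3 + x^2/2 + 2*x at the endpoints):
  F(1) − F(−1) = -13/60 − (-39/20) = 26/15.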